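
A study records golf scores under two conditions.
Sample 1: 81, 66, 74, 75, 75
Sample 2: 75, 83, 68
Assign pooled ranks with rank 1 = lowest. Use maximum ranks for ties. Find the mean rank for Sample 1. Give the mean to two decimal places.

Sorted (ascending): 66, 68, 74, 75, 75, 75, 81, 83
The 3 values of 75 occupy positions 4–6 → each gets rank 6.
Sample 1 values → pooled ranks: 81→7, 66→1, 74→3, 75→6, 75→6
Mean rank = (7 + 1 + 3 + 6 + 6) / 5 = 4.60

4.60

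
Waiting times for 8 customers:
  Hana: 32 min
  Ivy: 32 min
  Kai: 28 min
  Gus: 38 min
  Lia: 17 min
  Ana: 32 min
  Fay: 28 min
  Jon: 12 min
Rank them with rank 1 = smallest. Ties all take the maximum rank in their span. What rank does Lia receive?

Sorted (ascending): 12, 17, 28, 28, 32, 32, 32, 38
The 2 values of 28 occupy positions 3–4 → each gets rank 4.
The 3 values of 32 occupy positions 5–7 → each gets rank 7.
Lia has value 17 min → rank 2.

2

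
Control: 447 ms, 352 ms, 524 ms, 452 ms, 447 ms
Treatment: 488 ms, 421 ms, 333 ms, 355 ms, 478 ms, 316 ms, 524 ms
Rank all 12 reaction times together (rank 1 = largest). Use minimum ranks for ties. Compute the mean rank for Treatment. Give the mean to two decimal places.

6.86

Sorted (descending): 524, 524, 488, 478, 452, 447, 447, 421, 355, 352, 333, 316
The 2 values of 524 occupy positions 1–2 → each gets rank 1.
The 2 values of 447 occupy positions 6–7 → each gets rank 6.
Treatment values → pooled ranks: 488→3, 421→8, 333→11, 355→9, 478→4, 316→12, 524→1
Mean rank = (3 + 8 + 11 + 9 + 4 + 12 + 1) / 7 = 6.86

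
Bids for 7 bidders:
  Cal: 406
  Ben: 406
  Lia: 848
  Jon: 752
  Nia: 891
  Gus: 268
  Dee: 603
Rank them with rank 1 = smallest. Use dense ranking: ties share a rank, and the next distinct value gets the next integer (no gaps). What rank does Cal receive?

Sorted (ascending): 268, 406, 406, 603, 752, 848, 891
The 2 values of 406 share dense rank 2.
Remaining distinct values take the next consecutive integers.
Cal has value 406 → rank 2.

2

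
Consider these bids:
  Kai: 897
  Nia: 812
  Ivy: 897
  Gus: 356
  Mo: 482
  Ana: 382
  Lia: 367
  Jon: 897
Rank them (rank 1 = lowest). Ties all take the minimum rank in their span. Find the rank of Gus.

1

Sorted (ascending): 356, 367, 382, 482, 812, 897, 897, 897
The 3 values of 897 occupy positions 6–8 → each gets rank 6.
Gus has value 356 → rank 1.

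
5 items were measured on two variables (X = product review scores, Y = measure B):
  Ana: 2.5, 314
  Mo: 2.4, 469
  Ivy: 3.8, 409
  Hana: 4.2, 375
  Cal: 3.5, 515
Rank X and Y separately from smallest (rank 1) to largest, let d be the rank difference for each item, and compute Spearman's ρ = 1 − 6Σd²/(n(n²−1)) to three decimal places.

Ranks of variable 1: 2, 1, 4, 5, 3
Ranks of variable 2: 1, 4, 3, 2, 5
d = r₁ − r₂: 1, -3, 1, 3, -2
d²: 1, 9, 1, 9, 4; Σd² = 24
ρ = 1 − 6·24/(5·24) = 1 − 144/120 = -0.200

-0.200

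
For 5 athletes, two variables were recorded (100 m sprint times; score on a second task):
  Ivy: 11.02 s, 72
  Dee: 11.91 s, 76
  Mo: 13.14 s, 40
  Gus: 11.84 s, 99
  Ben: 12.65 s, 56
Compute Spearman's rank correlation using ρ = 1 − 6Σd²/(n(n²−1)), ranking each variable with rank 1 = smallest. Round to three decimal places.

-0.700

Ranks of variable 1: 1, 3, 5, 2, 4
Ranks of variable 2: 3, 4, 1, 5, 2
d = r₁ − r₂: -2, -1, 4, -3, 2
d²: 4, 1, 16, 9, 4; Σd² = 34
ρ = 1 − 6·34/(5·24) = 1 − 204/120 = -0.700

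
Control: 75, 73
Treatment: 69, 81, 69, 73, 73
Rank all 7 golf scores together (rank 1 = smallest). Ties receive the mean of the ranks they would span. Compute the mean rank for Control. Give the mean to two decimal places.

5.00

Sorted (ascending): 69, 69, 73, 73, 73, 75, 81
The 2 values of 69 occupy positions 1–2 → average rank (1+2)/2 = 1.5.
The 3 values of 73 occupy positions 3–5 → average rank 4.
Control values → pooled ranks: 75→6, 73→4
Mean rank = (6 + 4) / 2 = 5.00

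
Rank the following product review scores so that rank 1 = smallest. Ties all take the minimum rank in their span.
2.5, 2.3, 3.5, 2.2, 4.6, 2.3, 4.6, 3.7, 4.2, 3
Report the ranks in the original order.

Sorted (ascending): 2.2, 2.3, 2.3, 2.5, 3, 3.5, 3.7, 4.2, 4.6, 4.6
The 2 values of 2.3 occupy positions 2–3 → each gets rank 2.
The 2 values of 4.6 occupy positions 9–10 → each gets rank 9.

4, 2, 6, 1, 9, 2, 9, 7, 8, 5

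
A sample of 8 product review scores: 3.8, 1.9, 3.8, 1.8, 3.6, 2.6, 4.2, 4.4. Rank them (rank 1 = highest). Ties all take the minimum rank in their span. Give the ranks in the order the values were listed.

Sorted (descending): 4.4, 4.2, 3.8, 3.8, 3.6, 2.6, 1.9, 1.8
The 2 values of 3.8 occupy positions 3–4 → each gets rank 3.

3, 7, 3, 8, 5, 6, 2, 1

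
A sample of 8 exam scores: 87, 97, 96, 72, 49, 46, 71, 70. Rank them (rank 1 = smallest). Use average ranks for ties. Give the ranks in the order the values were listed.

Sorted (ascending): 46, 49, 70, 71, 72, 87, 96, 97
No ties — each value takes its position as its rank.

6, 8, 7, 5, 2, 1, 4, 3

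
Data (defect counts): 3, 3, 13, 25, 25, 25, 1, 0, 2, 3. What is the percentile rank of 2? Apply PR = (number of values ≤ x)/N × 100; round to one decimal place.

30.0

N = 10.
Strictly below 2: 2. Equal to 2: 1.
PR = 3/10 × 100 = 30.0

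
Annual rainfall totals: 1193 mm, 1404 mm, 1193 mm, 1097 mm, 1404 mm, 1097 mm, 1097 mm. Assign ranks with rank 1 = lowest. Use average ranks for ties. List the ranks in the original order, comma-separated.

4.5, 6.5, 4.5, 2, 6.5, 2, 2

Sorted (ascending): 1097, 1097, 1097, 1193, 1193, 1404, 1404
The 3 values of 1097 occupy positions 1–3 → average rank 2.
The 2 values of 1193 occupy positions 4–5 → average rank (4+5)/2 = 4.5.
The 2 values of 1404 occupy positions 6–7 → average rank (6+7)/2 = 6.5.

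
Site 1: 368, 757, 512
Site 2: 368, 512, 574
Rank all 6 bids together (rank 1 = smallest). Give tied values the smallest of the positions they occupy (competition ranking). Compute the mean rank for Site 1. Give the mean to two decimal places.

Sorted (ascending): 368, 368, 512, 512, 574, 757
The 2 values of 368 occupy positions 1–2 → each gets rank 1.
The 2 values of 512 occupy positions 3–4 → each gets rank 3.
Site 1 values → pooled ranks: 368→1, 757→6, 512→3
Mean rank = (1 + 6 + 3) / 3 = 3.33

3.33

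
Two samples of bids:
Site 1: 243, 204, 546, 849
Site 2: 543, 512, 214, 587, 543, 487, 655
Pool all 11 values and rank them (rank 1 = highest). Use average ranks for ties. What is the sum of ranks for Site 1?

Sorted (descending): 849, 655, 587, 546, 543, 543, 512, 487, 243, 214, 204
The 2 values of 543 occupy positions 5–6 → average rank (5+6)/2 = 5.5.
Site 1 values → pooled ranks: 243→9, 204→11, 546→4, 849→1
Rank sum = 9 + 11 + 4 + 1 = 25

25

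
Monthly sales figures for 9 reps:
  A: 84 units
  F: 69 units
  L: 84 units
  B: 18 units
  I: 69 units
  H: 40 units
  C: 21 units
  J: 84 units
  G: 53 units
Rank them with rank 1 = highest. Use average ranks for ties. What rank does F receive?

4.5

Sorted (descending): 84, 84, 84, 69, 69, 53, 40, 21, 18
The 3 values of 84 occupy positions 1–3 → average rank 2.
The 2 values of 69 occupy positions 4–5 → average rank (4+5)/2 = 4.5.
F has value 69 units → rank 4.5.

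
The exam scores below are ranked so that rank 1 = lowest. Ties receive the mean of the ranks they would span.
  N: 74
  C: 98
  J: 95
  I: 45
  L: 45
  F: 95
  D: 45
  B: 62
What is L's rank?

2

Sorted (ascending): 45, 45, 45, 62, 74, 95, 95, 98
The 3 values of 45 occupy positions 1–3 → average rank 2.
The 2 values of 95 occupy positions 6–7 → average rank (6+7)/2 = 6.5.
L has value 45 → rank 2.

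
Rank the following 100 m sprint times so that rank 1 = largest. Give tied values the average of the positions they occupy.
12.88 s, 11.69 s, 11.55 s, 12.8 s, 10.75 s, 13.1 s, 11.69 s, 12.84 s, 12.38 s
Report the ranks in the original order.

2, 6.5, 8, 4, 9, 1, 6.5, 3, 5

Sorted (descending): 13.1, 12.88, 12.84, 12.8, 12.38, 11.69, 11.69, 11.55, 10.75
The 2 values of 11.69 occupy positions 6–7 → average rank (6+7)/2 = 6.5.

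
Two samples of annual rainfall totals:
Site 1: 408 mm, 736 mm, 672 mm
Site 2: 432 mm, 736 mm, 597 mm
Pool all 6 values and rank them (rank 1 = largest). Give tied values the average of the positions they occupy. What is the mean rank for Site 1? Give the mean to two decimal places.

3.50

Sorted (descending): 736, 736, 672, 597, 432, 408
The 2 values of 736 occupy positions 1–2 → average rank (1+2)/2 = 1.5.
Site 1 values → pooled ranks: 408→6, 736→1.5, 672→3
Mean rank = (6 + 1.5 + 3) / 3 = 3.50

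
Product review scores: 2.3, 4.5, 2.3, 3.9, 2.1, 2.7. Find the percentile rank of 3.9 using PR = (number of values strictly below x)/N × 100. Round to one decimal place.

N = 6.
Strictly below 3.9: 4. Equal to 3.9: 1.
PR = 4/6 × 100 = 66.7

66.7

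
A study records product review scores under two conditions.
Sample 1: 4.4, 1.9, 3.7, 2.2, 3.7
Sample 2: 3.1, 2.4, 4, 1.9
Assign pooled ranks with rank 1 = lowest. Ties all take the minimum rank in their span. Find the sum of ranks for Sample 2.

Sorted (ascending): 1.9, 1.9, 2.2, 2.4, 3.1, 3.7, 3.7, 4, 4.4
The 2 values of 1.9 occupy positions 1–2 → each gets rank 1.
The 2 values of 3.7 occupy positions 6–7 → each gets rank 6.
Sample 2 values → pooled ranks: 3.1→5, 2.4→4, 4→8, 1.9→1
Rank sum = 5 + 4 + 8 + 1 = 18

18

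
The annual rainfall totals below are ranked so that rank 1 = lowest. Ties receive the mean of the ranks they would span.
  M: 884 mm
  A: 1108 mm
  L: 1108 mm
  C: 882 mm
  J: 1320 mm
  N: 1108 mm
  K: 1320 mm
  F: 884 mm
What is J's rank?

7.5

Sorted (ascending): 882, 884, 884, 1108, 1108, 1108, 1320, 1320
The 2 values of 884 occupy positions 2–3 → average rank (2+3)/2 = 2.5.
The 3 values of 1108 occupy positions 4–6 → average rank 5.
The 2 values of 1320 occupy positions 7–8 → average rank (7+8)/2 = 7.5.
J has value 1320 mm → rank 7.5.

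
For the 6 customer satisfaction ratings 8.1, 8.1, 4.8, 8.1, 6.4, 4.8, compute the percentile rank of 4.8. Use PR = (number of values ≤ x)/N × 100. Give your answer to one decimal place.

N = 6.
Strictly below 4.8: 0. Equal to 4.8: 2.
PR = 2/6 × 100 = 33.3

33.3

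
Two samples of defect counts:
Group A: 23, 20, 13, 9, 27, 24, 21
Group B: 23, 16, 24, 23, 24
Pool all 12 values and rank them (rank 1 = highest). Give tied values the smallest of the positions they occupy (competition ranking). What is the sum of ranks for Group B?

Sorted (descending): 27, 24, 24, 24, 23, 23, 23, 21, 20, 16, 13, 9
The 3 values of 24 occupy positions 2–4 → each gets rank 2.
The 3 values of 23 occupy positions 5–7 → each gets rank 5.
Group B values → pooled ranks: 23→5, 16→10, 24→2, 23→5, 24→2
Rank sum = 5 + 10 + 2 + 5 + 2 = 24

24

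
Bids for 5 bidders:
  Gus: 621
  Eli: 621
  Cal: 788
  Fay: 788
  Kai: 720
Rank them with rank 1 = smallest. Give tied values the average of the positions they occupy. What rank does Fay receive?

Sorted (ascending): 621, 621, 720, 788, 788
The 2 values of 621 occupy positions 1–2 → average rank (1+2)/2 = 1.5.
The 2 values of 788 occupy positions 4–5 → average rank (4+5)/2 = 4.5.
Fay has value 788 → rank 4.5.

4.5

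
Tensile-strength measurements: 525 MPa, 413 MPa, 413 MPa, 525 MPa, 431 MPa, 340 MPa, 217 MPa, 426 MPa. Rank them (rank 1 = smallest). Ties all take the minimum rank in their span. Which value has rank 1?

217

Sorted (ascending): 217, 340, 413, 413, 426, 431, 525, 525
The 2 values of 413 occupy positions 3–4 → each gets rank 3.
The 2 values of 525 occupy positions 7–8 → each gets rank 7.
Rank 1 → value 217.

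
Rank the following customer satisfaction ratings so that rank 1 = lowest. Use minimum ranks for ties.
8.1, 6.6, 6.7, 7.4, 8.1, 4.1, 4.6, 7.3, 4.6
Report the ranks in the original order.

Sorted (ascending): 4.1, 4.6, 4.6, 6.6, 6.7, 7.3, 7.4, 8.1, 8.1
The 2 values of 4.6 occupy positions 2–3 → each gets rank 2.
The 2 values of 8.1 occupy positions 8–9 → each gets rank 8.

8, 4, 5, 7, 8, 1, 2, 6, 2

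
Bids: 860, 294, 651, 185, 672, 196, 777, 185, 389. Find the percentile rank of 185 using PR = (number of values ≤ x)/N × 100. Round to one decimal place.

22.2

N = 9.
Strictly below 185: 0. Equal to 185: 2.
PR = 2/9 × 100 = 22.2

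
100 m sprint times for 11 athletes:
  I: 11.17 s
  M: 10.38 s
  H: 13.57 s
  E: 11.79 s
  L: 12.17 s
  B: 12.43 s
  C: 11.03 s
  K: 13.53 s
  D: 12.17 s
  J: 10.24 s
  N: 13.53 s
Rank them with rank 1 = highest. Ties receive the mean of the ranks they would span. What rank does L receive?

5.5

Sorted (descending): 13.57, 13.53, 13.53, 12.43, 12.17, 12.17, 11.79, 11.17, 11.03, 10.38, 10.24
The 2 values of 13.53 occupy positions 2–3 → average rank (2+3)/2 = 2.5.
The 2 values of 12.17 occupy positions 5–6 → average rank (5+6)/2 = 5.5.
L has value 12.17 s → rank 5.5.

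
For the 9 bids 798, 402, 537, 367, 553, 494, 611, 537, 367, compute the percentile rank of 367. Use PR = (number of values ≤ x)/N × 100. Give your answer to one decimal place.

N = 9.
Strictly below 367: 0. Equal to 367: 2.
PR = 2/9 × 100 = 22.2

22.2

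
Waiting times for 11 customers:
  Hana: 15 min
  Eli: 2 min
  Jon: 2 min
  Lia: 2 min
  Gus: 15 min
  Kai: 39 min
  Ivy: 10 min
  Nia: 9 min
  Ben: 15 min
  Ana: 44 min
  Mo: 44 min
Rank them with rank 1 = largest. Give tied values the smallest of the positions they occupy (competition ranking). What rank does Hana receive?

Sorted (descending): 44, 44, 39, 15, 15, 15, 10, 9, 2, 2, 2
The 2 values of 44 occupy positions 1–2 → each gets rank 1.
The 3 values of 15 occupy positions 4–6 → each gets rank 4.
The 3 values of 2 occupy positions 9–11 → each gets rank 9.
Hana has value 15 min → rank 4.

4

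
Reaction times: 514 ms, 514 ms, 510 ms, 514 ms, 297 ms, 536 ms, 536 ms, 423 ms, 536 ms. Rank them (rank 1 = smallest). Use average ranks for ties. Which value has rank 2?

Sorted (ascending): 297, 423, 510, 514, 514, 514, 536, 536, 536
The 3 values of 514 occupy positions 4–6 → average rank 5.
The 3 values of 536 occupy positions 7–9 → average rank 8.
Rank 2 → value 423.

423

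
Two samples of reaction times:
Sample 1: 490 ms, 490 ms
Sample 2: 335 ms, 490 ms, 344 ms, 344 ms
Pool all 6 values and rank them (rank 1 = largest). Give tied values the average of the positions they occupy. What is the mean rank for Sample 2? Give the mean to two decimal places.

4.25

Sorted (descending): 490, 490, 490, 344, 344, 335
The 3 values of 490 occupy positions 1–3 → average rank 2.
The 2 values of 344 occupy positions 4–5 → average rank (4+5)/2 = 4.5.
Sample 2 values → pooled ranks: 335→6, 490→2, 344→4.5, 344→4.5
Mean rank = (6 + 2 + 4.5 + 4.5) / 4 = 4.25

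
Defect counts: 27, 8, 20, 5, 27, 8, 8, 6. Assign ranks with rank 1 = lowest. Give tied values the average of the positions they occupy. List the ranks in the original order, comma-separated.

7.5, 4, 6, 1, 7.5, 4, 4, 2

Sorted (ascending): 5, 6, 8, 8, 8, 20, 27, 27
The 3 values of 8 occupy positions 3–5 → average rank 4.
The 2 values of 27 occupy positions 7–8 → average rank (7+8)/2 = 7.5.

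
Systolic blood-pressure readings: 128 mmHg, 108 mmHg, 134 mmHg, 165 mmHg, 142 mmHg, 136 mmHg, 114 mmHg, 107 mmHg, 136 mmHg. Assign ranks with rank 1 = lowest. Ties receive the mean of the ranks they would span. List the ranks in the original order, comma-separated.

Sorted (ascending): 107, 108, 114, 128, 134, 136, 136, 142, 165
The 2 values of 136 occupy positions 6–7 → average rank (6+7)/2 = 6.5.

4, 2, 5, 9, 8, 6.5, 3, 1, 6.5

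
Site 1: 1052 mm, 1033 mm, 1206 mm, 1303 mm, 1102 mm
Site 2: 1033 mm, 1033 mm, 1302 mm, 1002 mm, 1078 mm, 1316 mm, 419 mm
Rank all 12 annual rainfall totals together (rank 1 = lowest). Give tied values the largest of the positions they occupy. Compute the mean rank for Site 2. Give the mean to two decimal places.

6.00

Sorted (ascending): 419, 1002, 1033, 1033, 1033, 1052, 1078, 1102, 1206, 1302, 1303, 1316
The 3 values of 1033 occupy positions 3–5 → each gets rank 5.
Site 2 values → pooled ranks: 1033→5, 1033→5, 1302→10, 1002→2, 1078→7, 1316→12, 419→1
Mean rank = (5 + 5 + 10 + 2 + 7 + 12 + 1) / 7 = 6.00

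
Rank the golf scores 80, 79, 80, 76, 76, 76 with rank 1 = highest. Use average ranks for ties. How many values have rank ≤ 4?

3

Sorted (descending): 80, 80, 79, 76, 76, 76
The 2 values of 80 occupy positions 1–2 → average rank (1+2)/2 = 1.5.
The 3 values of 76 occupy positions 4–6 → average rank 5.
Ranks ≤ 4: {1.5, 1.5, 3} → 3 values.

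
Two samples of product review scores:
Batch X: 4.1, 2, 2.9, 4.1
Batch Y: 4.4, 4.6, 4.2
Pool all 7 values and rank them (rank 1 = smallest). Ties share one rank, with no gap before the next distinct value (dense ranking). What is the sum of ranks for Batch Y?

Sorted (ascending): 2, 2.9, 4.1, 4.1, 4.2, 4.4, 4.6
The 2 values of 4.1 share dense rank 3.
Remaining distinct values take the next consecutive integers.
Batch Y values → pooled ranks: 4.4→5, 4.6→6, 4.2→4
Rank sum = 5 + 6 + 4 = 15

15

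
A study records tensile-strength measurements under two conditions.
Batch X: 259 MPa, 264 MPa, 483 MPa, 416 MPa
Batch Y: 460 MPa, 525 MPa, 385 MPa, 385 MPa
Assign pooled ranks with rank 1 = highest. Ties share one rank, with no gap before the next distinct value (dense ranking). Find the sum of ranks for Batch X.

19

Sorted (descending): 525, 483, 460, 416, 385, 385, 264, 259
The 2 values of 385 share dense rank 5.
Remaining distinct values take the next consecutive integers.
Batch X values → pooled ranks: 259→7, 264→6, 483→2, 416→4
Rank sum = 7 + 6 + 2 + 4 = 19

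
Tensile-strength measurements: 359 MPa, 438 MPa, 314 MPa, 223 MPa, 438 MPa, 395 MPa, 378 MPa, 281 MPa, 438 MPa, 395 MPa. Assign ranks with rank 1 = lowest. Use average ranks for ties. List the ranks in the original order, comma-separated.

4, 9, 3, 1, 9, 6.5, 5, 2, 9, 6.5

Sorted (ascending): 223, 281, 314, 359, 378, 395, 395, 438, 438, 438
The 2 values of 395 occupy positions 6–7 → average rank (6+7)/2 = 6.5.
The 3 values of 438 occupy positions 8–10 → average rank 9.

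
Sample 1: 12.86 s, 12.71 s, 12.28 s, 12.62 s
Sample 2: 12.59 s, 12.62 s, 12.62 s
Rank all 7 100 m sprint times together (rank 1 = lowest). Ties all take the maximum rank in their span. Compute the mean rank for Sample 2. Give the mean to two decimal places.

4.00

Sorted (ascending): 12.28, 12.59, 12.62, 12.62, 12.62, 12.71, 12.86
The 3 values of 12.62 occupy positions 3–5 → each gets rank 5.
Sample 2 values → pooled ranks: 12.59→2, 12.62→5, 12.62→5
Mean rank = (2 + 5 + 5) / 3 = 4.00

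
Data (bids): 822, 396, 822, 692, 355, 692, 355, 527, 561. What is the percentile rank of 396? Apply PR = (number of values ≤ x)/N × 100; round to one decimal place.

33.3

N = 9.
Strictly below 396: 2. Equal to 396: 1.
PR = 3/9 × 100 = 33.3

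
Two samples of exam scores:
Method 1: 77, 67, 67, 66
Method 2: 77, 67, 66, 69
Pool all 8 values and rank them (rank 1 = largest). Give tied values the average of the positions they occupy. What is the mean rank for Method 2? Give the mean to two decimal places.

Sorted (descending): 77, 77, 69, 67, 67, 67, 66, 66
The 2 values of 77 occupy positions 1–2 → average rank (1+2)/2 = 1.5.
The 3 values of 67 occupy positions 4–6 → average rank 5.
The 2 values of 66 occupy positions 7–8 → average rank (7+8)/2 = 7.5.
Method 2 values → pooled ranks: 77→1.5, 67→5, 66→7.5, 69→3
Mean rank = (1.5 + 5 + 7.5 + 3) / 4 = 4.25

4.25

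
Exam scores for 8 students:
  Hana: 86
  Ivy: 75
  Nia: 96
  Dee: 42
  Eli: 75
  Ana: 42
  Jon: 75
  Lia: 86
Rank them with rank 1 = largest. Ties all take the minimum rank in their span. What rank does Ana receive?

Sorted (descending): 96, 86, 86, 75, 75, 75, 42, 42
The 2 values of 86 occupy positions 2–3 → each gets rank 2.
The 3 values of 75 occupy positions 4–6 → each gets rank 4.
The 2 values of 42 occupy positions 7–8 → each gets rank 7.
Ana has value 42 → rank 7.

7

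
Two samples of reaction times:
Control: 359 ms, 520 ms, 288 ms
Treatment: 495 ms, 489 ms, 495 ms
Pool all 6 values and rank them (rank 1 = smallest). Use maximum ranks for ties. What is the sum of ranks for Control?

Sorted (ascending): 288, 359, 489, 495, 495, 520
The 2 values of 495 occupy positions 4–5 → each gets rank 5.
Control values → pooled ranks: 359→2, 520→6, 288→1
Rank sum = 2 + 6 + 1 = 9

9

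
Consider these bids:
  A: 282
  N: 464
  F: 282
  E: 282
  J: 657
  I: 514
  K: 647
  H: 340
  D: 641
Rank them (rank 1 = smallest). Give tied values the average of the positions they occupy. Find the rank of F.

2

Sorted (ascending): 282, 282, 282, 340, 464, 514, 641, 647, 657
The 3 values of 282 occupy positions 1–3 → average rank 2.
F has value 282 → rank 2.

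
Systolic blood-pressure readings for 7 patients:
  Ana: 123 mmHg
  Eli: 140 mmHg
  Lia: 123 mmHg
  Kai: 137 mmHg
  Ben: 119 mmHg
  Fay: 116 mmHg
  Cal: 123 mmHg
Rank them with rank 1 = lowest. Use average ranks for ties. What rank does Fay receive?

1

Sorted (ascending): 116, 119, 123, 123, 123, 137, 140
The 3 values of 123 occupy positions 3–5 → average rank 4.
Fay has value 116 mmHg → rank 1.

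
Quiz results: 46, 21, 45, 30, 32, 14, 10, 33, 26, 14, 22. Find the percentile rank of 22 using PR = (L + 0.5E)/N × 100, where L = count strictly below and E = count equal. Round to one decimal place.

40.9

N = 11.
Strictly below 22: 4. Equal to 22: 1.
PR = (4 + 0.5·1)/11 × 100 = 40.9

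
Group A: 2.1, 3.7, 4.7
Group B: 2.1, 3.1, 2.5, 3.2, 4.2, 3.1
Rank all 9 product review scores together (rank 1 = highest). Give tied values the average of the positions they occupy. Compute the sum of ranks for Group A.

12.5

Sorted (descending): 4.7, 4.2, 3.7, 3.2, 3.1, 3.1, 2.5, 2.1, 2.1
The 2 values of 3.1 occupy positions 5–6 → average rank (5+6)/2 = 5.5.
The 2 values of 2.1 occupy positions 8–9 → average rank (8+9)/2 = 8.5.
Group A values → pooled ranks: 2.1→8.5, 3.7→3, 4.7→1
Rank sum = 8.5 + 3 + 1 = 12.5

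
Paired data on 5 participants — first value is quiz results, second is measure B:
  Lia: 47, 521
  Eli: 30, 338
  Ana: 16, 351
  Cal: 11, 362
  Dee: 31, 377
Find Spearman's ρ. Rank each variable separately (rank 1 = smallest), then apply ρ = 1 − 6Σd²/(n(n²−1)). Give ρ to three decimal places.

0.600

Ranks of variable 1: 5, 3, 2, 1, 4
Ranks of variable 2: 5, 1, 2, 3, 4
d = r₁ − r₂: 0, 2, 0, -2, 0
d²: 0, 4, 0, 4, 0; Σd² = 8
ρ = 1 − 6·8/(5·24) = 1 − 48/120 = 0.600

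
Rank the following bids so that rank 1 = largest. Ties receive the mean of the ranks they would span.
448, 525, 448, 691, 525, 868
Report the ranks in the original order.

5.5, 3.5, 5.5, 2, 3.5, 1

Sorted (descending): 868, 691, 525, 525, 448, 448
The 2 values of 525 occupy positions 3–4 → average rank (3+4)/2 = 3.5.
The 2 values of 448 occupy positions 5–6 → average rank (5+6)/2 = 5.5.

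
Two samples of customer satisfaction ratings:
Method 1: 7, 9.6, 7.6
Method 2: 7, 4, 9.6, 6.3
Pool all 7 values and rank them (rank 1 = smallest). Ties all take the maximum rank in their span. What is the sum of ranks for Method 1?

Sorted (ascending): 4, 6.3, 7, 7, 7.6, 9.6, 9.6
The 2 values of 7 occupy positions 3–4 → each gets rank 4.
The 2 values of 9.6 occupy positions 6–7 → each gets rank 7.
Method 1 values → pooled ranks: 7→4, 9.6→7, 7.6→5
Rank sum = 4 + 7 + 5 = 16

16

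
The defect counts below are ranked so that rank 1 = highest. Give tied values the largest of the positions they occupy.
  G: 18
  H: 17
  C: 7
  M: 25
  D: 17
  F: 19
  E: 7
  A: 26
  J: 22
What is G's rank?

Sorted (descending): 26, 25, 22, 19, 18, 17, 17, 7, 7
The 2 values of 17 occupy positions 6–7 → each gets rank 7.
The 2 values of 7 occupy positions 8–9 → each gets rank 9.
G has value 18 → rank 5.

5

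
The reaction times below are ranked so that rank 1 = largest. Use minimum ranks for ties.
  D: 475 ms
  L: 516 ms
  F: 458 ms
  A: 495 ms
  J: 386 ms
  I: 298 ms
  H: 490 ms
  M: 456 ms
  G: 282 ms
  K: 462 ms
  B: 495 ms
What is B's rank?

Sorted (descending): 516, 495, 495, 490, 475, 462, 458, 456, 386, 298, 282
The 2 values of 495 occupy positions 2–3 → each gets rank 2.
B has value 495 ms → rank 2.

2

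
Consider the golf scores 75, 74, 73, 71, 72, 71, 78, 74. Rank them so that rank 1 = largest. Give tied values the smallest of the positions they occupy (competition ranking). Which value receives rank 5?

73

Sorted (descending): 78, 75, 74, 74, 73, 72, 71, 71
The 2 values of 74 occupy positions 3–4 → each gets rank 3.
The 2 values of 71 occupy positions 7–8 → each gets rank 7.
Rank 5 → value 73.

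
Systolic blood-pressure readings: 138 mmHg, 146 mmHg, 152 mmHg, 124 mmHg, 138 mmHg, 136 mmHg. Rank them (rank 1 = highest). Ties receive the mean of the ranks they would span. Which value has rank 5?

136

Sorted (descending): 152, 146, 138, 138, 136, 124
The 2 values of 138 occupy positions 3–4 → average rank (3+4)/2 = 3.5.
Rank 5 → value 136.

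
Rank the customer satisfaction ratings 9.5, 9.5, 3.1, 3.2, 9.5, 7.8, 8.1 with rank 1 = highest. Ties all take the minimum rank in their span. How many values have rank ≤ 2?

Sorted (descending): 9.5, 9.5, 9.5, 8.1, 7.8, 3.2, 3.1
The 3 values of 9.5 occupy positions 1–3 → each gets rank 1.
Ranks ≤ 2: {1, 1, 1} → 3 values.

3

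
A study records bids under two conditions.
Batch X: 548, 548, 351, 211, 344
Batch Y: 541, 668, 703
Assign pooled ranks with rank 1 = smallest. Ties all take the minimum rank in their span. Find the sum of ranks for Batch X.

Sorted (ascending): 211, 344, 351, 541, 548, 548, 668, 703
The 2 values of 548 occupy positions 5–6 → each gets rank 5.
Batch X values → pooled ranks: 548→5, 548→5, 351→3, 211→1, 344→2
Rank sum = 5 + 5 + 3 + 1 + 2 = 16

16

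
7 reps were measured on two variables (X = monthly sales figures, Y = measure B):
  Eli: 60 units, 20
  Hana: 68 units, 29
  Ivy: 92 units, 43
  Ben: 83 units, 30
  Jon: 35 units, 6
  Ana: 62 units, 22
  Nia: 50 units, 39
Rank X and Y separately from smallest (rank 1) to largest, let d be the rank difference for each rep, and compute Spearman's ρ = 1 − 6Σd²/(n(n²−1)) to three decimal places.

Ranks of variable 1: 3, 5, 7, 6, 1, 4, 2
Ranks of variable 2: 2, 4, 7, 5, 1, 3, 6
d = r₁ − r₂: 1, 1, 0, 1, 0, 1, -4
d²: 1, 1, 0, 1, 0, 1, 16; Σd² = 20
ρ = 1 − 6·20/(7·48) = 1 − 120/336 = 0.643

0.643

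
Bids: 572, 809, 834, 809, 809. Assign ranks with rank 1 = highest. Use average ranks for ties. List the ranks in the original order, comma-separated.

Sorted (descending): 834, 809, 809, 809, 572
The 3 values of 809 occupy positions 2–4 → average rank 3.

5, 3, 1, 3, 3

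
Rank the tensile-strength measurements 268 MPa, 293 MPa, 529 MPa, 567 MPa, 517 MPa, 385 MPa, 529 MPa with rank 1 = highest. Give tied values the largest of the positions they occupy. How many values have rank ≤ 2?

1

Sorted (descending): 567, 529, 529, 517, 385, 293, 268
The 2 values of 529 occupy positions 2–3 → each gets rank 3.
Ranks ≤ 2: {1} → 1 value.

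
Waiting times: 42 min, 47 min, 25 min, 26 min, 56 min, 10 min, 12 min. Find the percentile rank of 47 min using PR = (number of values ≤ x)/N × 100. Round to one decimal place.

85.7

N = 7.
Strictly below 47: 5. Equal to 47: 1.
PR = 6/7 × 100 = 85.7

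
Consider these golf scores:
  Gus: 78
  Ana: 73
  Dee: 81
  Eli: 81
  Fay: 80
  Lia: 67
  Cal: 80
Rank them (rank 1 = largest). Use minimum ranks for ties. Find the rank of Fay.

3

Sorted (descending): 81, 81, 80, 80, 78, 73, 67
The 2 values of 81 occupy positions 1–2 → each gets rank 1.
The 2 values of 80 occupy positions 3–4 → each gets rank 3.
Fay has value 80 → rank 3.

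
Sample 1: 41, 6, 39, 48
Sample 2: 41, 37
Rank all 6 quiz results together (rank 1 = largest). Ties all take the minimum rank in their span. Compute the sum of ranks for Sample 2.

7

Sorted (descending): 48, 41, 41, 39, 37, 6
The 2 values of 41 occupy positions 2–3 → each gets rank 2.
Sample 2 values → pooled ranks: 41→2, 37→5
Rank sum = 2 + 5 = 7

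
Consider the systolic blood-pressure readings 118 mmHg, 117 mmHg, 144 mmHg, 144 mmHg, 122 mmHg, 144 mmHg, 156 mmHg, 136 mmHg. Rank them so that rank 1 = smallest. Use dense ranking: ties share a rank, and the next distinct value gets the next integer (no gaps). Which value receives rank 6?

Sorted (ascending): 117, 118, 122, 136, 144, 144, 144, 156
The 3 values of 144 share dense rank 5.
Remaining distinct values take the next consecutive integers.
Rank 6 → value 156.

156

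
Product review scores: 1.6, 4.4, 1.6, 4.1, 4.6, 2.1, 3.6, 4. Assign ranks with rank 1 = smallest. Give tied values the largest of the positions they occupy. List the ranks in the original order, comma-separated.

Sorted (ascending): 1.6, 1.6, 2.1, 3.6, 4, 4.1, 4.4, 4.6
The 2 values of 1.6 occupy positions 1–2 → each gets rank 2.

2, 7, 2, 6, 8, 3, 4, 5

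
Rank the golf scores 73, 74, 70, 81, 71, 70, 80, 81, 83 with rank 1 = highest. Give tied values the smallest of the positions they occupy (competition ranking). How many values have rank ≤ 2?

Sorted (descending): 83, 81, 81, 80, 74, 73, 71, 70, 70
The 2 values of 81 occupy positions 2–3 → each gets rank 2.
The 2 values of 70 occupy positions 8–9 → each gets rank 8.
Ranks ≤ 2: {1, 2, 2} → 3 values.

3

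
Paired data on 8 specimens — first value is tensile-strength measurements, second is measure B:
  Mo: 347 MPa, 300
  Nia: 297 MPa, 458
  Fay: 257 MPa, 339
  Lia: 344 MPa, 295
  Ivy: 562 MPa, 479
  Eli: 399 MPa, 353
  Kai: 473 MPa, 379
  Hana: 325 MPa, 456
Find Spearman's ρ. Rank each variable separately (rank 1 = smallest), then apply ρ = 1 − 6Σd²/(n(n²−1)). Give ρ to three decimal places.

0.238

Ranks of variable 1: 5, 2, 1, 4, 8, 6, 7, 3
Ranks of variable 2: 2, 7, 3, 1, 8, 4, 5, 6
d = r₁ − r₂: 3, -5, -2, 3, 0, 2, 2, -3
d²: 9, 25, 4, 9, 0, 4, 4, 9; Σd² = 64
ρ = 1 − 6·64/(8·63) = 1 − 384/504 = 0.238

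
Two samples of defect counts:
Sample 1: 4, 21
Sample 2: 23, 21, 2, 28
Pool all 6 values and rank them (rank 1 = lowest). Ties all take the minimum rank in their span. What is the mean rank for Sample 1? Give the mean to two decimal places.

2.50

Sorted (ascending): 2, 4, 21, 21, 23, 28
The 2 values of 21 occupy positions 3–4 → each gets rank 3.
Sample 1 values → pooled ranks: 4→2, 21→3
Mean rank = (2 + 3) / 2 = 2.50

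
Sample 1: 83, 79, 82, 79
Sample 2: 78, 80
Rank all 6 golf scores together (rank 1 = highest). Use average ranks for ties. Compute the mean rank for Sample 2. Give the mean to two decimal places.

Sorted (descending): 83, 82, 80, 79, 79, 78
The 2 values of 79 occupy positions 4–5 → average rank (4+5)/2 = 4.5.
Sample 2 values → pooled ranks: 78→6, 80→3
Mean rank = (6 + 3) / 2 = 4.50

4.50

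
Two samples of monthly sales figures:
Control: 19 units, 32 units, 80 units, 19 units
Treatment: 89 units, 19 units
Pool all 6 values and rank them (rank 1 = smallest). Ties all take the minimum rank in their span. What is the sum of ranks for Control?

11

Sorted (ascending): 19, 19, 19, 32, 80, 89
The 3 values of 19 occupy positions 1–3 → each gets rank 1.
Control values → pooled ranks: 19→1, 32→4, 80→5, 19→1
Rank sum = 1 + 4 + 5 + 1 = 11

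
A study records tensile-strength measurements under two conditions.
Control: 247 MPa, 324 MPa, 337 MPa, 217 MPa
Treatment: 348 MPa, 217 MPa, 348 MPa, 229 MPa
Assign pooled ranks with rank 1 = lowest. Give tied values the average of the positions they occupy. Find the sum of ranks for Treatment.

19.5

Sorted (ascending): 217, 217, 229, 247, 324, 337, 348, 348
The 2 values of 217 occupy positions 1–2 → average rank (1+2)/2 = 1.5.
The 2 values of 348 occupy positions 7–8 → average rank (7+8)/2 = 7.5.
Treatment values → pooled ranks: 348→7.5, 217→1.5, 348→7.5, 229→3
Rank sum = 7.5 + 1.5 + 7.5 + 3 = 19.5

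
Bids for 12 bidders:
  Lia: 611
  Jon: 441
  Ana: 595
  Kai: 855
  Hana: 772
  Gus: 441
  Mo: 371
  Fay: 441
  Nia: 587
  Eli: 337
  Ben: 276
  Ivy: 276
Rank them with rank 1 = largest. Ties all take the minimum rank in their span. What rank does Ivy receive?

Sorted (descending): 855, 772, 611, 595, 587, 441, 441, 441, 371, 337, 276, 276
The 3 values of 441 occupy positions 6–8 → each gets rank 6.
The 2 values of 276 occupy positions 11–12 → each gets rank 11.
Ivy has value 276 → rank 11.

11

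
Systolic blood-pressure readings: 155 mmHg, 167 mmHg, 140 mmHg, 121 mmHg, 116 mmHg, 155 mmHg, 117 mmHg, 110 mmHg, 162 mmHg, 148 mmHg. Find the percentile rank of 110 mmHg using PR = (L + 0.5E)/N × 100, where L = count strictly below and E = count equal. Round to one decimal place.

N = 10.
Strictly below 110: 0. Equal to 110: 1.
PR = (0 + 0.5·1)/10 × 100 = 5.0

5.0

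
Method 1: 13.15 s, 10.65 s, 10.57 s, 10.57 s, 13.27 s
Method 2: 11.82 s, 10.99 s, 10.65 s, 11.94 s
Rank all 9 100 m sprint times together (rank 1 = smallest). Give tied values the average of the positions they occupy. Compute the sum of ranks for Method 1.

Sorted (ascending): 10.57, 10.57, 10.65, 10.65, 10.99, 11.82, 11.94, 13.15, 13.27
The 2 values of 10.57 occupy positions 1–2 → average rank (1+2)/2 = 1.5.
The 2 values of 10.65 occupy positions 3–4 → average rank (3+4)/2 = 3.5.
Method 1 values → pooled ranks: 13.15→8, 10.65→3.5, 10.57→1.5, 10.57→1.5, 13.27→9
Rank sum = 8 + 3.5 + 1.5 + 1.5 + 9 = 23.5

23.5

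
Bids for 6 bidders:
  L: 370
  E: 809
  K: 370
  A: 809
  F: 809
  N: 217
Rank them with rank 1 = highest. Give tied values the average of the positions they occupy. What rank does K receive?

4.5

Sorted (descending): 809, 809, 809, 370, 370, 217
The 3 values of 809 occupy positions 1–3 → average rank 2.
The 2 values of 370 occupy positions 4–5 → average rank (4+5)/2 = 4.5.
K has value 370 → rank 4.5.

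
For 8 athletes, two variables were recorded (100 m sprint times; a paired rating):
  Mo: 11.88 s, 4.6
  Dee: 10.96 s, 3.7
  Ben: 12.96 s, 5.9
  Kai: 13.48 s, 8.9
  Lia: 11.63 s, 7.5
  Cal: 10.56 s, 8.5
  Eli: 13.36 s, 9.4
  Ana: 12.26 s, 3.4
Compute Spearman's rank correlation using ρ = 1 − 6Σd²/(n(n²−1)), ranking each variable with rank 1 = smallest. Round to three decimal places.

Ranks of variable 1: 4, 2, 6, 8, 3, 1, 7, 5
Ranks of variable 2: 3, 2, 4, 7, 5, 6, 8, 1
d = r₁ − r₂: 1, 0, 2, 1, -2, -5, -1, 4
d²: 1, 0, 4, 1, 4, 25, 1, 16; Σd² = 52
ρ = 1 − 6·52/(8·63) = 1 − 312/504 = 0.381

0.381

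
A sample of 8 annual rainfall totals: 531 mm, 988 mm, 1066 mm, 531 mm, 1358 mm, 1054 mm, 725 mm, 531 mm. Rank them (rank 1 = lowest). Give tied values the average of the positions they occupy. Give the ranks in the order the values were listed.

2, 5, 7, 2, 8, 6, 4, 2

Sorted (ascending): 531, 531, 531, 725, 988, 1054, 1066, 1358
The 3 values of 531 occupy positions 1–3 → average rank 2.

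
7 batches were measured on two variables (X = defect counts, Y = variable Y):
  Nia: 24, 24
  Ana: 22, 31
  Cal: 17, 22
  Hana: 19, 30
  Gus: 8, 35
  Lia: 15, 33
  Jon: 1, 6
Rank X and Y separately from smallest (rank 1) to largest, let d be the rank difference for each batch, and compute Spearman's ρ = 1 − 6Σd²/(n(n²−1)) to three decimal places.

Ranks of variable 1: 7, 6, 4, 5, 2, 3, 1
Ranks of variable 2: 3, 5, 2, 4, 7, 6, 1
d = r₁ − r₂: 4, 1, 2, 1, -5, -3, 0
d²: 16, 1, 4, 1, 25, 9, 0; Σd² = 56
ρ = 1 − 6·56/(7·48) = 1 − 336/336 = 0.000

0.000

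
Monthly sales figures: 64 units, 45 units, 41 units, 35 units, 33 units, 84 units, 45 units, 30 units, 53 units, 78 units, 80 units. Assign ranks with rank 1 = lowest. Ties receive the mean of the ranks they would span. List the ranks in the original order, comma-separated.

8, 5.5, 4, 3, 2, 11, 5.5, 1, 7, 9, 10

Sorted (ascending): 30, 33, 35, 41, 45, 45, 53, 64, 78, 80, 84
The 2 values of 45 occupy positions 5–6 → average rank (5+6)/2 = 5.5.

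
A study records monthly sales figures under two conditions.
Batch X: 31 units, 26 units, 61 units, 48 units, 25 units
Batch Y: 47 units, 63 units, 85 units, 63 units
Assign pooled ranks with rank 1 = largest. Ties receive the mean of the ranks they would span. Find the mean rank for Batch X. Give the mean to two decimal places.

Sorted (descending): 85, 63, 63, 61, 48, 47, 31, 26, 25
The 2 values of 63 occupy positions 2–3 → average rank (2+3)/2 = 2.5.
Batch X values → pooled ranks: 31→7, 26→8, 61→4, 48→5, 25→9
Mean rank = (7 + 8 + 4 + 5 + 9) / 5 = 6.60

6.60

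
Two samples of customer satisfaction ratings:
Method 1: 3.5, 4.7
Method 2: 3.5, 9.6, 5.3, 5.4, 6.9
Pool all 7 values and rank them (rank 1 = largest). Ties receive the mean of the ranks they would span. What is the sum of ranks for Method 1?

Sorted (descending): 9.6, 6.9, 5.4, 5.3, 4.7, 3.5, 3.5
The 2 values of 3.5 occupy positions 6–7 → average rank (6+7)/2 = 6.5.
Method 1 values → pooled ranks: 3.5→6.5, 4.7→5
Rank sum = 6.5 + 5 = 11.5

11.5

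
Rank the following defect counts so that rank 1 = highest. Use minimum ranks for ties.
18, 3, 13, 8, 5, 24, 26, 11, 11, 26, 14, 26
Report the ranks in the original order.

Sorted (descending): 26, 26, 26, 24, 18, 14, 13, 11, 11, 8, 5, 3
The 3 values of 26 occupy positions 1–3 → each gets rank 1.
The 2 values of 11 occupy positions 8–9 → each gets rank 8.

5, 12, 7, 10, 11, 4, 1, 8, 8, 1, 6, 1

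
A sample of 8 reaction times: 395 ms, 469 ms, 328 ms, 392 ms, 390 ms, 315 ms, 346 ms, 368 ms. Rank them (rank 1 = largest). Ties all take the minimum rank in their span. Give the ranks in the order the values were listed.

Sorted (descending): 469, 395, 392, 390, 368, 346, 328, 315
No ties — each value takes its position as its rank.

2, 1, 7, 3, 4, 8, 6, 5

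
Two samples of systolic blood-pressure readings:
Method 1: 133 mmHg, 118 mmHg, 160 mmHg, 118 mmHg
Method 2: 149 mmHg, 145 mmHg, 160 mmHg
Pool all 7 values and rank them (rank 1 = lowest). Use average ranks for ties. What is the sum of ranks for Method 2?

Sorted (ascending): 118, 118, 133, 145, 149, 160, 160
The 2 values of 118 occupy positions 1–2 → average rank (1+2)/2 = 1.5.
The 2 values of 160 occupy positions 6–7 → average rank (6+7)/2 = 6.5.
Method 2 values → pooled ranks: 149→5, 145→4, 160→6.5
Rank sum = 5 + 4 + 6.5 = 15.5

15.5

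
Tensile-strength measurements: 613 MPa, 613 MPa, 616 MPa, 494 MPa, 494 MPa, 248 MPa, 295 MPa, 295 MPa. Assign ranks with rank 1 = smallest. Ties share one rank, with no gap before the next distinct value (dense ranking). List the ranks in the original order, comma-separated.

Sorted (ascending): 248, 295, 295, 494, 494, 613, 613, 616
The 2 values of 295 share dense rank 2.
The 2 values of 494 share dense rank 3.
The 2 values of 613 share dense rank 4.
Remaining distinct values take the next consecutive integers.

4, 4, 5, 3, 3, 1, 2, 2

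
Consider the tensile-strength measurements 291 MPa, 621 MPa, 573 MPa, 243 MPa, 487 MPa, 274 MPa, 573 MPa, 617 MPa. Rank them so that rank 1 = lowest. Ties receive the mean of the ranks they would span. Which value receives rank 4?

Sorted (ascending): 243, 274, 291, 487, 573, 573, 617, 621
The 2 values of 573 occupy positions 5–6 → average rank (5+6)/2 = 5.5.
Rank 4 → value 487.

487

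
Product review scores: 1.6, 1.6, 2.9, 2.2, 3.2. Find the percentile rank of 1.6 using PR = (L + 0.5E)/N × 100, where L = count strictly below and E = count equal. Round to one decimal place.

20.0

N = 5.
Strictly below 1.6: 0. Equal to 1.6: 2.
PR = (0 + 0.5·2)/5 × 100 = 20.0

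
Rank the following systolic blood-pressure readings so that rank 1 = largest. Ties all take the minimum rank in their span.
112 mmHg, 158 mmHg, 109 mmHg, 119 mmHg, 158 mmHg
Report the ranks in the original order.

Sorted (descending): 158, 158, 119, 112, 109
The 2 values of 158 occupy positions 1–2 → each gets rank 1.

4, 1, 5, 3, 1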